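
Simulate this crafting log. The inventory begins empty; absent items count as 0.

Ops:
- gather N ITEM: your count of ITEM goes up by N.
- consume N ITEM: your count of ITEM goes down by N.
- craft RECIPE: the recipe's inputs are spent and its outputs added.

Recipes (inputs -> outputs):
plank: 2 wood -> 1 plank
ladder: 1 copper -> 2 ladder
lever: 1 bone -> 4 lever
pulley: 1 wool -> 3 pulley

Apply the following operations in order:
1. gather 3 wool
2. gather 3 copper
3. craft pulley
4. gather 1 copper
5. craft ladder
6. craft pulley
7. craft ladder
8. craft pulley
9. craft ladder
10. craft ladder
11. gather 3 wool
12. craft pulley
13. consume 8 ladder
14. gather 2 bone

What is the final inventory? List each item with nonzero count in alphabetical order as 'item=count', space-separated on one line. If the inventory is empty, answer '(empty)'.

After 1 (gather 3 wool): wool=3
After 2 (gather 3 copper): copper=3 wool=3
After 3 (craft pulley): copper=3 pulley=3 wool=2
After 4 (gather 1 copper): copper=4 pulley=3 wool=2
After 5 (craft ladder): copper=3 ladder=2 pulley=3 wool=2
After 6 (craft pulley): copper=3 ladder=2 pulley=6 wool=1
After 7 (craft ladder): copper=2 ladder=4 pulley=6 wool=1
After 8 (craft pulley): copper=2 ladder=4 pulley=9
After 9 (craft ladder): copper=1 ladder=6 pulley=9
After 10 (craft ladder): ladder=8 pulley=9
After 11 (gather 3 wool): ladder=8 pulley=9 wool=3
After 12 (craft pulley): ladder=8 pulley=12 wool=2
After 13 (consume 8 ladder): pulley=12 wool=2
After 14 (gather 2 bone): bone=2 pulley=12 wool=2

Answer: bone=2 pulley=12 wool=2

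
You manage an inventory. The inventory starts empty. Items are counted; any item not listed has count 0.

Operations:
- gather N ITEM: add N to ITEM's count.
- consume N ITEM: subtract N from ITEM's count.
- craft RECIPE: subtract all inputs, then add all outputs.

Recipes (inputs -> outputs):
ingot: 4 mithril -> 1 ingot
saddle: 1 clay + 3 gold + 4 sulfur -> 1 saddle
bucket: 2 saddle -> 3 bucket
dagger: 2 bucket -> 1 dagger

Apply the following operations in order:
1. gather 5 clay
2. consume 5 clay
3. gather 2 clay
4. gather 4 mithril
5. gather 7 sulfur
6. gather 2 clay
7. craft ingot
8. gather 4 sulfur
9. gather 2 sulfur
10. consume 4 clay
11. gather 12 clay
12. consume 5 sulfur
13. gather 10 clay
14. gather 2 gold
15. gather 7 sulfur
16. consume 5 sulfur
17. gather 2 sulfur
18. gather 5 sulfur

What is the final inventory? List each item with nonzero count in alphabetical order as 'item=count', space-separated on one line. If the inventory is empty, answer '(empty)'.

Answer: clay=22 gold=2 ingot=1 sulfur=17

Derivation:
After 1 (gather 5 clay): clay=5
After 2 (consume 5 clay): (empty)
After 3 (gather 2 clay): clay=2
After 4 (gather 4 mithril): clay=2 mithril=4
After 5 (gather 7 sulfur): clay=2 mithril=4 sulfur=7
After 6 (gather 2 clay): clay=4 mithril=4 sulfur=7
After 7 (craft ingot): clay=4 ingot=1 sulfur=7
After 8 (gather 4 sulfur): clay=4 ingot=1 sulfur=11
After 9 (gather 2 sulfur): clay=4 ingot=1 sulfur=13
After 10 (consume 4 clay): ingot=1 sulfur=13
After 11 (gather 12 clay): clay=12 ingot=1 sulfur=13
After 12 (consume 5 sulfur): clay=12 ingot=1 sulfur=8
After 13 (gather 10 clay): clay=22 ingot=1 sulfur=8
After 14 (gather 2 gold): clay=22 gold=2 ingot=1 sulfur=8
After 15 (gather 7 sulfur): clay=22 gold=2 ingot=1 sulfur=15
After 16 (consume 5 sulfur): clay=22 gold=2 ingot=1 sulfur=10
After 17 (gather 2 sulfur): clay=22 gold=2 ingot=1 sulfur=12
After 18 (gather 5 sulfur): clay=22 gold=2 ingot=1 sulfur=17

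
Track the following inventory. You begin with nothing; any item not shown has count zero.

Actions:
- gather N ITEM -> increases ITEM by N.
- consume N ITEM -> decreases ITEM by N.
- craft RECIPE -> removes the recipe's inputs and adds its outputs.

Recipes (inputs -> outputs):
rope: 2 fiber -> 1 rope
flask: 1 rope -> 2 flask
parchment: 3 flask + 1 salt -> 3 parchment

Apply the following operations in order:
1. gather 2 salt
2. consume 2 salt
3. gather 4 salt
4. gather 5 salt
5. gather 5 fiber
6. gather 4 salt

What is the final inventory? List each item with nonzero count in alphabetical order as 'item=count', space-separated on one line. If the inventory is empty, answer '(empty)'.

Answer: fiber=5 salt=13

Derivation:
After 1 (gather 2 salt): salt=2
After 2 (consume 2 salt): (empty)
After 3 (gather 4 salt): salt=4
After 4 (gather 5 salt): salt=9
After 5 (gather 5 fiber): fiber=5 salt=9
After 6 (gather 4 salt): fiber=5 salt=13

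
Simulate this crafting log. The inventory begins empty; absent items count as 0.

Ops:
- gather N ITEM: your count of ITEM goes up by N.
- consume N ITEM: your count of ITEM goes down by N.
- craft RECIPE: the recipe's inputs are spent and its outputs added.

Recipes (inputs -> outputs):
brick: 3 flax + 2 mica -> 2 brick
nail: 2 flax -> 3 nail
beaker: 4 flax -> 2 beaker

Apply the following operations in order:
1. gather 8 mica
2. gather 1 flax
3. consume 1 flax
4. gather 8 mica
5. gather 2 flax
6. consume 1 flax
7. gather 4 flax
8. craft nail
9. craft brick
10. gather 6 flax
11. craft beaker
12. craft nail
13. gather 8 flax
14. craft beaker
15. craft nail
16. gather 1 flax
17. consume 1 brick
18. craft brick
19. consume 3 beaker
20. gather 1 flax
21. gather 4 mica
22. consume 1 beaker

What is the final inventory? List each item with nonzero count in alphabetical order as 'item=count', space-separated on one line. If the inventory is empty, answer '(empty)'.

Answer: brick=3 flax=1 mica=16 nail=9

Derivation:
After 1 (gather 8 mica): mica=8
After 2 (gather 1 flax): flax=1 mica=8
After 3 (consume 1 flax): mica=8
After 4 (gather 8 mica): mica=16
After 5 (gather 2 flax): flax=2 mica=16
After 6 (consume 1 flax): flax=1 mica=16
After 7 (gather 4 flax): flax=5 mica=16
After 8 (craft nail): flax=3 mica=16 nail=3
After 9 (craft brick): brick=2 mica=14 nail=3
After 10 (gather 6 flax): brick=2 flax=6 mica=14 nail=3
After 11 (craft beaker): beaker=2 brick=2 flax=2 mica=14 nail=3
After 12 (craft nail): beaker=2 brick=2 mica=14 nail=6
After 13 (gather 8 flax): beaker=2 brick=2 flax=8 mica=14 nail=6
After 14 (craft beaker): beaker=4 brick=2 flax=4 mica=14 nail=6
After 15 (craft nail): beaker=4 brick=2 flax=2 mica=14 nail=9
After 16 (gather 1 flax): beaker=4 brick=2 flax=3 mica=14 nail=9
After 17 (consume 1 brick): beaker=4 brick=1 flax=3 mica=14 nail=9
After 18 (craft brick): beaker=4 brick=3 mica=12 nail=9
After 19 (consume 3 beaker): beaker=1 brick=3 mica=12 nail=9
After 20 (gather 1 flax): beaker=1 brick=3 flax=1 mica=12 nail=9
After 21 (gather 4 mica): beaker=1 brick=3 flax=1 mica=16 nail=9
After 22 (consume 1 beaker): brick=3 flax=1 mica=16 nail=9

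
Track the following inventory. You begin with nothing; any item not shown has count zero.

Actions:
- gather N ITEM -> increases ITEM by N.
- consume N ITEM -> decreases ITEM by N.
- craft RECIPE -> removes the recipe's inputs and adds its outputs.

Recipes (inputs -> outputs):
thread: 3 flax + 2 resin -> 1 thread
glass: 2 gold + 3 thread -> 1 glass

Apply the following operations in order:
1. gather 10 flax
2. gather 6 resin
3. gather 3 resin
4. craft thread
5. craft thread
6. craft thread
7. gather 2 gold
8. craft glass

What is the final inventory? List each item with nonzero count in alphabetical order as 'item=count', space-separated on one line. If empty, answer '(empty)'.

Answer: flax=1 glass=1 resin=3

Derivation:
After 1 (gather 10 flax): flax=10
After 2 (gather 6 resin): flax=10 resin=6
After 3 (gather 3 resin): flax=10 resin=9
After 4 (craft thread): flax=7 resin=7 thread=1
After 5 (craft thread): flax=4 resin=5 thread=2
After 6 (craft thread): flax=1 resin=3 thread=3
After 7 (gather 2 gold): flax=1 gold=2 resin=3 thread=3
After 8 (craft glass): flax=1 glass=1 resin=3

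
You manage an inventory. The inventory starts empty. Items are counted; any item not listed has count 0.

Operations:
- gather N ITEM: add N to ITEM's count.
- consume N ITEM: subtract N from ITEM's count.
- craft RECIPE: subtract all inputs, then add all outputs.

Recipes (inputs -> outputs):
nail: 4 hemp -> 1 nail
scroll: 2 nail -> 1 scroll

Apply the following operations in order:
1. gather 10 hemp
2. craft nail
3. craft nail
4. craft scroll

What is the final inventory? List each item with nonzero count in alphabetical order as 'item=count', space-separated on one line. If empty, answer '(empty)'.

After 1 (gather 10 hemp): hemp=10
After 2 (craft nail): hemp=6 nail=1
After 3 (craft nail): hemp=2 nail=2
After 4 (craft scroll): hemp=2 scroll=1

Answer: hemp=2 scroll=1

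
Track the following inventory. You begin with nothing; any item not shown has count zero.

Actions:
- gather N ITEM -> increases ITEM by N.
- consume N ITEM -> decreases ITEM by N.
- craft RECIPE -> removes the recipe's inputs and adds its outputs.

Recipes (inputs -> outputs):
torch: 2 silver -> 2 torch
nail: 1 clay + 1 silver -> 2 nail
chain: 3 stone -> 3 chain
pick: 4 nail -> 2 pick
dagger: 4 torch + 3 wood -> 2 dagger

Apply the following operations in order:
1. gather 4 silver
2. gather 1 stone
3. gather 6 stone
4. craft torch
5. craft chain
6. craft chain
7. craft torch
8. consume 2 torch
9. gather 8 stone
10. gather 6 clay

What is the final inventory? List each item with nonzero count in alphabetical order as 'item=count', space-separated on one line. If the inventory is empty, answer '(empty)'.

Answer: chain=6 clay=6 stone=9 torch=2

Derivation:
After 1 (gather 4 silver): silver=4
After 2 (gather 1 stone): silver=4 stone=1
After 3 (gather 6 stone): silver=4 stone=7
After 4 (craft torch): silver=2 stone=7 torch=2
After 5 (craft chain): chain=3 silver=2 stone=4 torch=2
After 6 (craft chain): chain=6 silver=2 stone=1 torch=2
After 7 (craft torch): chain=6 stone=1 torch=4
After 8 (consume 2 torch): chain=6 stone=1 torch=2
After 9 (gather 8 stone): chain=6 stone=9 torch=2
After 10 (gather 6 clay): chain=6 clay=6 stone=9 torch=2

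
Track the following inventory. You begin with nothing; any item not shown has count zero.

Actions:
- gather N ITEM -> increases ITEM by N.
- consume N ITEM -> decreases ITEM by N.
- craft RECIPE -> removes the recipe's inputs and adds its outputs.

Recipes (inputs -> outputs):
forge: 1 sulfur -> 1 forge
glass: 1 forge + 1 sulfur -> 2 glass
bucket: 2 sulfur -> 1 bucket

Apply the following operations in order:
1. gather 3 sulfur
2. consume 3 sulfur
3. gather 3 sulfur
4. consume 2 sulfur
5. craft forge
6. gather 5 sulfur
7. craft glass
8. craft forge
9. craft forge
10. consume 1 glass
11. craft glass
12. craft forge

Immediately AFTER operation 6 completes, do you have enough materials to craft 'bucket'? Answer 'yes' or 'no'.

Answer: yes

Derivation:
After 1 (gather 3 sulfur): sulfur=3
After 2 (consume 3 sulfur): (empty)
After 3 (gather 3 sulfur): sulfur=3
After 4 (consume 2 sulfur): sulfur=1
After 5 (craft forge): forge=1
After 6 (gather 5 sulfur): forge=1 sulfur=5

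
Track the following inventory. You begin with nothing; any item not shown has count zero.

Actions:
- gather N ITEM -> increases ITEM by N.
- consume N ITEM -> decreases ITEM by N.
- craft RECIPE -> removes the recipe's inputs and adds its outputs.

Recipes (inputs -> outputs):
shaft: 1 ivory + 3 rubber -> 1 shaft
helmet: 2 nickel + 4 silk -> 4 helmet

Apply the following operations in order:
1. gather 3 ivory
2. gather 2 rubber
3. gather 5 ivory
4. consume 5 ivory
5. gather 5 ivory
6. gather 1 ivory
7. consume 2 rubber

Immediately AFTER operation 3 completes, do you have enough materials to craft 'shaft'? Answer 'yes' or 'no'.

After 1 (gather 3 ivory): ivory=3
After 2 (gather 2 rubber): ivory=3 rubber=2
After 3 (gather 5 ivory): ivory=8 rubber=2

Answer: no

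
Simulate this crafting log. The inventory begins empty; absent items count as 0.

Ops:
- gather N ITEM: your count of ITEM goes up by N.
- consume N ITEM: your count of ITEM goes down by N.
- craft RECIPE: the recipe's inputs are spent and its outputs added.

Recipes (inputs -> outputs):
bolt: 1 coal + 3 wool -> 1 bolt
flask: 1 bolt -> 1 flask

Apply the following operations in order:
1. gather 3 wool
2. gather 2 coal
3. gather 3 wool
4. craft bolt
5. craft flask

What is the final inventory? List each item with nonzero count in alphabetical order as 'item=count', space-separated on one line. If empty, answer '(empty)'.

After 1 (gather 3 wool): wool=3
After 2 (gather 2 coal): coal=2 wool=3
After 3 (gather 3 wool): coal=2 wool=6
After 4 (craft bolt): bolt=1 coal=1 wool=3
After 5 (craft flask): coal=1 flask=1 wool=3

Answer: coal=1 flask=1 wool=3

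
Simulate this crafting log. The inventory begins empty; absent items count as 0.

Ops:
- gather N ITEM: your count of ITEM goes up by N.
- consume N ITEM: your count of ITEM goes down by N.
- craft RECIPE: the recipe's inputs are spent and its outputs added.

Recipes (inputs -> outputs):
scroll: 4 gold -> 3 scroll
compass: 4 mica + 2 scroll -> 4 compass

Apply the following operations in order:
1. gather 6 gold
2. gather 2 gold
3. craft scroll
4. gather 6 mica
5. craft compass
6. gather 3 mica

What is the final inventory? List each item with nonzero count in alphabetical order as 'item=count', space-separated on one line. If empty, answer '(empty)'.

After 1 (gather 6 gold): gold=6
After 2 (gather 2 gold): gold=8
After 3 (craft scroll): gold=4 scroll=3
After 4 (gather 6 mica): gold=4 mica=6 scroll=3
After 5 (craft compass): compass=4 gold=4 mica=2 scroll=1
After 6 (gather 3 mica): compass=4 gold=4 mica=5 scroll=1

Answer: compass=4 gold=4 mica=5 scroll=1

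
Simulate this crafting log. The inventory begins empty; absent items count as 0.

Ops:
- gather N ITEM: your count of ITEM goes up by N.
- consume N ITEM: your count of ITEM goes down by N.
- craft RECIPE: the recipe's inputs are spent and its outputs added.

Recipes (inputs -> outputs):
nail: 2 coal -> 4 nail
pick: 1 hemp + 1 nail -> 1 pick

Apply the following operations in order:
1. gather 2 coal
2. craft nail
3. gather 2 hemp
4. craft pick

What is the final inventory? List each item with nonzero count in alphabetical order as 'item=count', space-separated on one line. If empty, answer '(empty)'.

Answer: hemp=1 nail=3 pick=1

Derivation:
After 1 (gather 2 coal): coal=2
After 2 (craft nail): nail=4
After 3 (gather 2 hemp): hemp=2 nail=4
After 4 (craft pick): hemp=1 nail=3 pick=1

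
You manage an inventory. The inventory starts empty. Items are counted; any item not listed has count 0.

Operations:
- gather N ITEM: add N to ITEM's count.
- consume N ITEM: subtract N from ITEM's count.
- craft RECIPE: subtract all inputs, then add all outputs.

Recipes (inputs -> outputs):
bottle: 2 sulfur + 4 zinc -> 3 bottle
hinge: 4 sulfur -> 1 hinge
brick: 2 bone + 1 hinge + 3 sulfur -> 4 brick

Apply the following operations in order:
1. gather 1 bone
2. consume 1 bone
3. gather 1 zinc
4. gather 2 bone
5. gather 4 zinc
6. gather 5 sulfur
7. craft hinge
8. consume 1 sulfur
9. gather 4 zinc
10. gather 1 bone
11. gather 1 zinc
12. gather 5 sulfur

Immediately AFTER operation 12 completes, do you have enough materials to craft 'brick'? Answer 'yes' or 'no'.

After 1 (gather 1 bone): bone=1
After 2 (consume 1 bone): (empty)
After 3 (gather 1 zinc): zinc=1
After 4 (gather 2 bone): bone=2 zinc=1
After 5 (gather 4 zinc): bone=2 zinc=5
After 6 (gather 5 sulfur): bone=2 sulfur=5 zinc=5
After 7 (craft hinge): bone=2 hinge=1 sulfur=1 zinc=5
After 8 (consume 1 sulfur): bone=2 hinge=1 zinc=5
After 9 (gather 4 zinc): bone=2 hinge=1 zinc=9
After 10 (gather 1 bone): bone=3 hinge=1 zinc=9
After 11 (gather 1 zinc): bone=3 hinge=1 zinc=10
After 12 (gather 5 sulfur): bone=3 hinge=1 sulfur=5 zinc=10

Answer: yes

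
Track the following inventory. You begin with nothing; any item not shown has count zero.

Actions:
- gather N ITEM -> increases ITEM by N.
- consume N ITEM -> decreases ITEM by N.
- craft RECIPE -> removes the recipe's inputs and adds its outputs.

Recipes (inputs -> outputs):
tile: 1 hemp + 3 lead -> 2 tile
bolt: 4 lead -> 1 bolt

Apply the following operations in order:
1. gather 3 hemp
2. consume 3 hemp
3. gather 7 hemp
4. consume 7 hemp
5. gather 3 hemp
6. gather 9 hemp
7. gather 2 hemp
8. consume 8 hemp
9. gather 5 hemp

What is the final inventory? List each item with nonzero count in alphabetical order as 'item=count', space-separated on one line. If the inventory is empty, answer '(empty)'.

Answer: hemp=11

Derivation:
After 1 (gather 3 hemp): hemp=3
After 2 (consume 3 hemp): (empty)
After 3 (gather 7 hemp): hemp=7
After 4 (consume 7 hemp): (empty)
After 5 (gather 3 hemp): hemp=3
After 6 (gather 9 hemp): hemp=12
After 7 (gather 2 hemp): hemp=14
After 8 (consume 8 hemp): hemp=6
After 9 (gather 5 hemp): hemp=11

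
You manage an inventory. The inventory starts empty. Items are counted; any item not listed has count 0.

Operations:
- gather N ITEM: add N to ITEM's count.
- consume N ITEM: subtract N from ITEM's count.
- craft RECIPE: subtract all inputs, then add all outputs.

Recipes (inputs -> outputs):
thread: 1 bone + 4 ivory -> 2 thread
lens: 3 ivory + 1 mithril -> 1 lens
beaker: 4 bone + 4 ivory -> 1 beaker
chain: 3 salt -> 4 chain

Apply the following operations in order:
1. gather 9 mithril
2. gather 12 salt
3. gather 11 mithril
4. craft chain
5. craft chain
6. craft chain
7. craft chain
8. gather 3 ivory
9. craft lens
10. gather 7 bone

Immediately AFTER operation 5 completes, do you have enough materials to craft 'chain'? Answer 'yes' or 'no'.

After 1 (gather 9 mithril): mithril=9
After 2 (gather 12 salt): mithril=9 salt=12
After 3 (gather 11 mithril): mithril=20 salt=12
After 4 (craft chain): chain=4 mithril=20 salt=9
After 5 (craft chain): chain=8 mithril=20 salt=6

Answer: yes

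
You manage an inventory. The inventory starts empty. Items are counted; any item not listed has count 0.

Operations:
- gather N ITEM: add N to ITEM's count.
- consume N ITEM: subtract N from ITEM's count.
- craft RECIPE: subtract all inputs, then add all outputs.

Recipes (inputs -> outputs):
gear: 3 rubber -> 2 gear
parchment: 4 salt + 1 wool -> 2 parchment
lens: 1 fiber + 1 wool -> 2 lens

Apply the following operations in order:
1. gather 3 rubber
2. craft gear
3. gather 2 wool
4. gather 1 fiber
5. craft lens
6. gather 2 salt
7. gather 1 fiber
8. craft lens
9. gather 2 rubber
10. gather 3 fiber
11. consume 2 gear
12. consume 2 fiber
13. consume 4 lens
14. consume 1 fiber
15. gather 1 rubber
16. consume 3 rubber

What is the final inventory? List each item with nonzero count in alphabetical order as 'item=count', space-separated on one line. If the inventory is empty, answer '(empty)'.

After 1 (gather 3 rubber): rubber=3
After 2 (craft gear): gear=2
After 3 (gather 2 wool): gear=2 wool=2
After 4 (gather 1 fiber): fiber=1 gear=2 wool=2
After 5 (craft lens): gear=2 lens=2 wool=1
After 6 (gather 2 salt): gear=2 lens=2 salt=2 wool=1
After 7 (gather 1 fiber): fiber=1 gear=2 lens=2 salt=2 wool=1
After 8 (craft lens): gear=2 lens=4 salt=2
After 9 (gather 2 rubber): gear=2 lens=4 rubber=2 salt=2
After 10 (gather 3 fiber): fiber=3 gear=2 lens=4 rubber=2 salt=2
After 11 (consume 2 gear): fiber=3 lens=4 rubber=2 salt=2
After 12 (consume 2 fiber): fiber=1 lens=4 rubber=2 salt=2
After 13 (consume 4 lens): fiber=1 rubber=2 salt=2
After 14 (consume 1 fiber): rubber=2 salt=2
After 15 (gather 1 rubber): rubber=3 salt=2
After 16 (consume 3 rubber): salt=2

Answer: salt=2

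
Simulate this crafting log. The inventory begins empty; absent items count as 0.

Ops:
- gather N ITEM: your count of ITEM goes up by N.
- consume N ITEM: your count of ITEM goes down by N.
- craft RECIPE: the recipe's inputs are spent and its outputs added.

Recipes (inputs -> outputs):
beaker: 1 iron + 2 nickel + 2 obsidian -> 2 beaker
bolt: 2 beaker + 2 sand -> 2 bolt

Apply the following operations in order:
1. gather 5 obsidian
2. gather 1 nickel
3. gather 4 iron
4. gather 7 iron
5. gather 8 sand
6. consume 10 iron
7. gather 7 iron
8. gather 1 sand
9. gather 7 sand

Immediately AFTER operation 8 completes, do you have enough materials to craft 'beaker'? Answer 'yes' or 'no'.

After 1 (gather 5 obsidian): obsidian=5
After 2 (gather 1 nickel): nickel=1 obsidian=5
After 3 (gather 4 iron): iron=4 nickel=1 obsidian=5
After 4 (gather 7 iron): iron=11 nickel=1 obsidian=5
After 5 (gather 8 sand): iron=11 nickel=1 obsidian=5 sand=8
After 6 (consume 10 iron): iron=1 nickel=1 obsidian=5 sand=8
After 7 (gather 7 iron): iron=8 nickel=1 obsidian=5 sand=8
After 8 (gather 1 sand): iron=8 nickel=1 obsidian=5 sand=9

Answer: no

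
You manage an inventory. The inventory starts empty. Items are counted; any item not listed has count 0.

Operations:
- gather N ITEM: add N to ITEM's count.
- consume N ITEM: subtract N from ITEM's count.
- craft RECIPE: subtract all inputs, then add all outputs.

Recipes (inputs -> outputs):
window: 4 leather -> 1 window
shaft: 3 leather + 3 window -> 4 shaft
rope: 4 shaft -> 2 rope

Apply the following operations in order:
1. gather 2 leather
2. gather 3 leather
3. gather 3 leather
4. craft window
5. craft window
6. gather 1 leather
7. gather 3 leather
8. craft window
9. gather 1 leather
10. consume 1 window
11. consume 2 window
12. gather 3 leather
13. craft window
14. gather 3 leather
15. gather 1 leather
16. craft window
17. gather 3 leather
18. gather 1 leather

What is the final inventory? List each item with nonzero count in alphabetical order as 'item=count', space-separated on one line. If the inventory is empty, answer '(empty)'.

Answer: leather=4 window=2

Derivation:
After 1 (gather 2 leather): leather=2
After 2 (gather 3 leather): leather=5
After 3 (gather 3 leather): leather=8
After 4 (craft window): leather=4 window=1
After 5 (craft window): window=2
After 6 (gather 1 leather): leather=1 window=2
After 7 (gather 3 leather): leather=4 window=2
After 8 (craft window): window=3
After 9 (gather 1 leather): leather=1 window=3
After 10 (consume 1 window): leather=1 window=2
After 11 (consume 2 window): leather=1
After 12 (gather 3 leather): leather=4
After 13 (craft window): window=1
After 14 (gather 3 leather): leather=3 window=1
After 15 (gather 1 leather): leather=4 window=1
After 16 (craft window): window=2
After 17 (gather 3 leather): leather=3 window=2
After 18 (gather 1 leather): leather=4 window=2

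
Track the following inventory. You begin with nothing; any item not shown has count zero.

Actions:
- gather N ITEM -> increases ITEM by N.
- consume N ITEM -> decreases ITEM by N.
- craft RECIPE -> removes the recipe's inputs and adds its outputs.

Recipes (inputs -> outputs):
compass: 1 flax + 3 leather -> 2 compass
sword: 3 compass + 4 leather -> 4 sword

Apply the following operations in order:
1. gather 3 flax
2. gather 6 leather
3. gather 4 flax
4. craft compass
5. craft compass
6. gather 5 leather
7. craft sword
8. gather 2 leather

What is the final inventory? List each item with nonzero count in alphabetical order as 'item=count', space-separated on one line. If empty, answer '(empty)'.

After 1 (gather 3 flax): flax=3
After 2 (gather 6 leather): flax=3 leather=6
After 3 (gather 4 flax): flax=7 leather=6
After 4 (craft compass): compass=2 flax=6 leather=3
After 5 (craft compass): compass=4 flax=5
After 6 (gather 5 leather): compass=4 flax=5 leather=5
After 7 (craft sword): compass=1 flax=5 leather=1 sword=4
After 8 (gather 2 leather): compass=1 flax=5 leather=3 sword=4

Answer: compass=1 flax=5 leather=3 sword=4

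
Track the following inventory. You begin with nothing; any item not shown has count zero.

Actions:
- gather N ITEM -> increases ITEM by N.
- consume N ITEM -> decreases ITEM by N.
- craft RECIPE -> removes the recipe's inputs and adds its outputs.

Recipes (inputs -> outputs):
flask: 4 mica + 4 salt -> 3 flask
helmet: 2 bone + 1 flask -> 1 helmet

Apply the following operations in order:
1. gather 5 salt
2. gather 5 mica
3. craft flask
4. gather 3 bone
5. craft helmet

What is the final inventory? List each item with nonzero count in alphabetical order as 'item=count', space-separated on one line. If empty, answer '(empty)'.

After 1 (gather 5 salt): salt=5
After 2 (gather 5 mica): mica=5 salt=5
After 3 (craft flask): flask=3 mica=1 salt=1
After 4 (gather 3 bone): bone=3 flask=3 mica=1 salt=1
After 5 (craft helmet): bone=1 flask=2 helmet=1 mica=1 salt=1

Answer: bone=1 flask=2 helmet=1 mica=1 salt=1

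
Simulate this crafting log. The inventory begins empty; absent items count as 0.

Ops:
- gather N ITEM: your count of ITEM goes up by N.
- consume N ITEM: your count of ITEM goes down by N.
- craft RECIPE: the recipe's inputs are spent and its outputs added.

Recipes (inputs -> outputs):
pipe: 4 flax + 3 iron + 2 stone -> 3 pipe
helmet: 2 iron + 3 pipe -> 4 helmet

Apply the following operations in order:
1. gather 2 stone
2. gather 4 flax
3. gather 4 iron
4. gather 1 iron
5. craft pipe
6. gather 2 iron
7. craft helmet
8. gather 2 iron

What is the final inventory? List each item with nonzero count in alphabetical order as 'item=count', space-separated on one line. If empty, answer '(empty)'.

Answer: helmet=4 iron=4

Derivation:
After 1 (gather 2 stone): stone=2
After 2 (gather 4 flax): flax=4 stone=2
After 3 (gather 4 iron): flax=4 iron=4 stone=2
After 4 (gather 1 iron): flax=4 iron=5 stone=2
After 5 (craft pipe): iron=2 pipe=3
After 6 (gather 2 iron): iron=4 pipe=3
After 7 (craft helmet): helmet=4 iron=2
After 8 (gather 2 iron): helmet=4 iron=4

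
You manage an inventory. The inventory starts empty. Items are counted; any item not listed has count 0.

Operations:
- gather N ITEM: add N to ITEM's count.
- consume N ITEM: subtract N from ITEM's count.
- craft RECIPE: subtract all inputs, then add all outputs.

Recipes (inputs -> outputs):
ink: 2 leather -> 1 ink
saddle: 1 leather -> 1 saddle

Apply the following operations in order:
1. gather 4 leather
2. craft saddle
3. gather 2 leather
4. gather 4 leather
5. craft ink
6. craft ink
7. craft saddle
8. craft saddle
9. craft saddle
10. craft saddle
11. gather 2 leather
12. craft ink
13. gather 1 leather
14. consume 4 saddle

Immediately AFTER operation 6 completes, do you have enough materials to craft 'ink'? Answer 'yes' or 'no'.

After 1 (gather 4 leather): leather=4
After 2 (craft saddle): leather=3 saddle=1
After 3 (gather 2 leather): leather=5 saddle=1
After 4 (gather 4 leather): leather=9 saddle=1
After 5 (craft ink): ink=1 leather=7 saddle=1
After 6 (craft ink): ink=2 leather=5 saddle=1

Answer: yes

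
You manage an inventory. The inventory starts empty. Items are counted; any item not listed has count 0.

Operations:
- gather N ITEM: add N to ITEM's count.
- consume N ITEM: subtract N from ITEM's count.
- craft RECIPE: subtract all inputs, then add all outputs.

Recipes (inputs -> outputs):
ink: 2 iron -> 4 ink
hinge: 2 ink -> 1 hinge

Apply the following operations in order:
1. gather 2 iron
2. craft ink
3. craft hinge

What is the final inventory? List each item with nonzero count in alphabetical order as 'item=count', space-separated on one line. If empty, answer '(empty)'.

After 1 (gather 2 iron): iron=2
After 2 (craft ink): ink=4
After 3 (craft hinge): hinge=1 ink=2

Answer: hinge=1 ink=2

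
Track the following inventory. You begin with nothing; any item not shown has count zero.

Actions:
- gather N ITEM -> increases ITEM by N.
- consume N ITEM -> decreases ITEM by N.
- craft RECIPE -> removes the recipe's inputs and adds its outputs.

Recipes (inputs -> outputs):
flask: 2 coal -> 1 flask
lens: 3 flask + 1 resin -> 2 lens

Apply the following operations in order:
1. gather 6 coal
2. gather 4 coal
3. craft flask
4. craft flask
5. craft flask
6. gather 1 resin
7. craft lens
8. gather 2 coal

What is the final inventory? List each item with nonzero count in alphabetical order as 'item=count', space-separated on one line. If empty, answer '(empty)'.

After 1 (gather 6 coal): coal=6
After 2 (gather 4 coal): coal=10
After 3 (craft flask): coal=8 flask=1
After 4 (craft flask): coal=6 flask=2
After 5 (craft flask): coal=4 flask=3
After 6 (gather 1 resin): coal=4 flask=3 resin=1
After 7 (craft lens): coal=4 lens=2
After 8 (gather 2 coal): coal=6 lens=2

Answer: coal=6 lens=2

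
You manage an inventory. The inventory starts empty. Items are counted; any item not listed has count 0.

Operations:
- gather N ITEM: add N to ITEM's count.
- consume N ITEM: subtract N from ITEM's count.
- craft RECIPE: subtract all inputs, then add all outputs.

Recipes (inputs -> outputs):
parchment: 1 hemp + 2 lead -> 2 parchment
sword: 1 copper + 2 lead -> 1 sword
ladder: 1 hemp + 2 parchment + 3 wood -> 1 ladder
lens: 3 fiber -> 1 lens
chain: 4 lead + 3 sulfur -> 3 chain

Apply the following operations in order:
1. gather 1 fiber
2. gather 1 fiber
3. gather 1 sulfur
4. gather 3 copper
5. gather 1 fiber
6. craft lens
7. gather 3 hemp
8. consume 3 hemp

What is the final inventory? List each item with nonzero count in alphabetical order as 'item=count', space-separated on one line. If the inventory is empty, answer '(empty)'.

Answer: copper=3 lens=1 sulfur=1

Derivation:
After 1 (gather 1 fiber): fiber=1
After 2 (gather 1 fiber): fiber=2
After 3 (gather 1 sulfur): fiber=2 sulfur=1
After 4 (gather 3 copper): copper=3 fiber=2 sulfur=1
After 5 (gather 1 fiber): copper=3 fiber=3 sulfur=1
After 6 (craft lens): copper=3 lens=1 sulfur=1
After 7 (gather 3 hemp): copper=3 hemp=3 lens=1 sulfur=1
After 8 (consume 3 hemp): copper=3 lens=1 sulfur=1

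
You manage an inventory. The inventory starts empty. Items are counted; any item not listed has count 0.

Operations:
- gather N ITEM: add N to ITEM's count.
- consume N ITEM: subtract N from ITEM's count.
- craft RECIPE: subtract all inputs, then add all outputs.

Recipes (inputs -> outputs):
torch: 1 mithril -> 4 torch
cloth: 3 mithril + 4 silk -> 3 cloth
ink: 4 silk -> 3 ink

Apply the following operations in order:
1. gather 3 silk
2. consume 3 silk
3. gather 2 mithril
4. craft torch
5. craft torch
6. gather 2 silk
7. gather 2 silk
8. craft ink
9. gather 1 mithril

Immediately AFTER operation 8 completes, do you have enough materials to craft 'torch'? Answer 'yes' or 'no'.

After 1 (gather 3 silk): silk=3
After 2 (consume 3 silk): (empty)
After 3 (gather 2 mithril): mithril=2
After 4 (craft torch): mithril=1 torch=4
After 5 (craft torch): torch=8
After 6 (gather 2 silk): silk=2 torch=8
After 7 (gather 2 silk): silk=4 torch=8
After 8 (craft ink): ink=3 torch=8

Answer: no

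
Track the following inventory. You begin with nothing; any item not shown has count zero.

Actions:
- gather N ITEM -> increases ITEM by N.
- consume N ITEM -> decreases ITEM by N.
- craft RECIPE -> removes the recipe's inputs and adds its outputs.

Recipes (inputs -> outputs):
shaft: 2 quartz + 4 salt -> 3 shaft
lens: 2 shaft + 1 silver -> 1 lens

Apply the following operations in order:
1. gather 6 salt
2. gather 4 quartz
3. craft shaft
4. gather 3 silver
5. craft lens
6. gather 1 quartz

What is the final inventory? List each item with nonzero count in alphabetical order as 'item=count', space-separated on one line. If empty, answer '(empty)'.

Answer: lens=1 quartz=3 salt=2 shaft=1 silver=2

Derivation:
After 1 (gather 6 salt): salt=6
After 2 (gather 4 quartz): quartz=4 salt=6
After 3 (craft shaft): quartz=2 salt=2 shaft=3
After 4 (gather 3 silver): quartz=2 salt=2 shaft=3 silver=3
After 5 (craft lens): lens=1 quartz=2 salt=2 shaft=1 silver=2
After 6 (gather 1 quartz): lens=1 quartz=3 salt=2 shaft=1 silver=2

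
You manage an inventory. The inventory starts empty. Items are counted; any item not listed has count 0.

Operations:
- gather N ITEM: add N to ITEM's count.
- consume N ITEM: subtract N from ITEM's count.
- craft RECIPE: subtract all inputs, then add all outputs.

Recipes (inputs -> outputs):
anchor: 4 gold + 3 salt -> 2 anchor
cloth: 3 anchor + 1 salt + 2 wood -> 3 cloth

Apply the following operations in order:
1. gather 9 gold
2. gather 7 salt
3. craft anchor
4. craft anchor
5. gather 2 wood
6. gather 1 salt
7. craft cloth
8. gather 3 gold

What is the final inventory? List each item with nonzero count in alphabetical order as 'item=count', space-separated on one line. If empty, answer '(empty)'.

Answer: anchor=1 cloth=3 gold=4 salt=1

Derivation:
After 1 (gather 9 gold): gold=9
After 2 (gather 7 salt): gold=9 salt=7
After 3 (craft anchor): anchor=2 gold=5 salt=4
After 4 (craft anchor): anchor=4 gold=1 salt=1
After 5 (gather 2 wood): anchor=4 gold=1 salt=1 wood=2
After 6 (gather 1 salt): anchor=4 gold=1 salt=2 wood=2
After 7 (craft cloth): anchor=1 cloth=3 gold=1 salt=1
After 8 (gather 3 gold): anchor=1 cloth=3 gold=4 salt=1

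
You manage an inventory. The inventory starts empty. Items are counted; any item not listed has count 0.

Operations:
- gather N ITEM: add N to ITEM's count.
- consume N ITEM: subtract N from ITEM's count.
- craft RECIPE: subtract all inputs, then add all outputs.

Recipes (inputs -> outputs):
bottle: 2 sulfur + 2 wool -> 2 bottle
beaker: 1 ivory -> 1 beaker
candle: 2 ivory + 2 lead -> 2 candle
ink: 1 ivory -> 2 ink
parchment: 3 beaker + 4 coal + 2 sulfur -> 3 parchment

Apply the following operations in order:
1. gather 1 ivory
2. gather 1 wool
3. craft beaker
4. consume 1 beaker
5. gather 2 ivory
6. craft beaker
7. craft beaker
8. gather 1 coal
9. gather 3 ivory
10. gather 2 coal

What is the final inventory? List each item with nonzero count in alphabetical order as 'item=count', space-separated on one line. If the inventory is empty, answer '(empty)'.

Answer: beaker=2 coal=3 ivory=3 wool=1

Derivation:
After 1 (gather 1 ivory): ivory=1
After 2 (gather 1 wool): ivory=1 wool=1
After 3 (craft beaker): beaker=1 wool=1
After 4 (consume 1 beaker): wool=1
After 5 (gather 2 ivory): ivory=2 wool=1
After 6 (craft beaker): beaker=1 ivory=1 wool=1
After 7 (craft beaker): beaker=2 wool=1
After 8 (gather 1 coal): beaker=2 coal=1 wool=1
After 9 (gather 3 ivory): beaker=2 coal=1 ivory=3 wool=1
After 10 (gather 2 coal): beaker=2 coal=3 ivory=3 wool=1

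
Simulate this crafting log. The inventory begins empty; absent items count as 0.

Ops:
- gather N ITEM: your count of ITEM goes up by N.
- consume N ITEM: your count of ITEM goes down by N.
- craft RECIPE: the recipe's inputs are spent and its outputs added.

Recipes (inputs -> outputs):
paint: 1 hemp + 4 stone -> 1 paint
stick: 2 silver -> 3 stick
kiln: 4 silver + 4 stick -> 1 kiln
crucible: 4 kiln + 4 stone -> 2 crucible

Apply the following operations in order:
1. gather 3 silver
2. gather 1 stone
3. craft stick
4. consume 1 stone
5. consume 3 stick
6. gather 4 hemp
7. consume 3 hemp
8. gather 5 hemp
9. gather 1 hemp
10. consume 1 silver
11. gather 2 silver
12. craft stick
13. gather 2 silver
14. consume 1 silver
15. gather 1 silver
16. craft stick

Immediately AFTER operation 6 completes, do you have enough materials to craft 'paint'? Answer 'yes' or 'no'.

Answer: no

Derivation:
After 1 (gather 3 silver): silver=3
After 2 (gather 1 stone): silver=3 stone=1
After 3 (craft stick): silver=1 stick=3 stone=1
After 4 (consume 1 stone): silver=1 stick=3
After 5 (consume 3 stick): silver=1
After 6 (gather 4 hemp): hemp=4 silver=1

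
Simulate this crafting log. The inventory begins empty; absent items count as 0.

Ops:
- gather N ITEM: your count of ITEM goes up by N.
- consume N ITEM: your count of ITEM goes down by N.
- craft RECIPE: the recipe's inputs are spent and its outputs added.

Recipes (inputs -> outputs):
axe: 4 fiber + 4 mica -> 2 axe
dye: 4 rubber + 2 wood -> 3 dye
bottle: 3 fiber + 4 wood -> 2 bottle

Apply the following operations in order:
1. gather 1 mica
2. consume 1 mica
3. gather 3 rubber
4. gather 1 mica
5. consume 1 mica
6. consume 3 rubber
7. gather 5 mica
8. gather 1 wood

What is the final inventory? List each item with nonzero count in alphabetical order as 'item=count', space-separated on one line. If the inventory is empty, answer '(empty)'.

After 1 (gather 1 mica): mica=1
After 2 (consume 1 mica): (empty)
After 3 (gather 3 rubber): rubber=3
After 4 (gather 1 mica): mica=1 rubber=3
After 5 (consume 1 mica): rubber=3
After 6 (consume 3 rubber): (empty)
After 7 (gather 5 mica): mica=5
After 8 (gather 1 wood): mica=5 wood=1

Answer: mica=5 wood=1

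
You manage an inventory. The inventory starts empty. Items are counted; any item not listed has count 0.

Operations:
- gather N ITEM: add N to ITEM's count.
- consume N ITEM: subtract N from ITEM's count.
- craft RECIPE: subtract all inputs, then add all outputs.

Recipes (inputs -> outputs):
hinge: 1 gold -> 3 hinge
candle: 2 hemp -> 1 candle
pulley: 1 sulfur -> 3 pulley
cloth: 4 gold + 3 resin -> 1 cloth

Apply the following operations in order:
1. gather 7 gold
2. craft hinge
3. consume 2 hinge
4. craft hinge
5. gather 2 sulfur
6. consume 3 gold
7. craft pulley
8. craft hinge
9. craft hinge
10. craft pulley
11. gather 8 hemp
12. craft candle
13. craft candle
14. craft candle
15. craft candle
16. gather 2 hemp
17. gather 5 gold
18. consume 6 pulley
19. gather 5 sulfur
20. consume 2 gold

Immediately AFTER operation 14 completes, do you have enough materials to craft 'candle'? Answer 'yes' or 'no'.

After 1 (gather 7 gold): gold=7
After 2 (craft hinge): gold=6 hinge=3
After 3 (consume 2 hinge): gold=6 hinge=1
After 4 (craft hinge): gold=5 hinge=4
After 5 (gather 2 sulfur): gold=5 hinge=4 sulfur=2
After 6 (consume 3 gold): gold=2 hinge=4 sulfur=2
After 7 (craft pulley): gold=2 hinge=4 pulley=3 sulfur=1
After 8 (craft hinge): gold=1 hinge=7 pulley=3 sulfur=1
After 9 (craft hinge): hinge=10 pulley=3 sulfur=1
After 10 (craft pulley): hinge=10 pulley=6
After 11 (gather 8 hemp): hemp=8 hinge=10 pulley=6
After 12 (craft candle): candle=1 hemp=6 hinge=10 pulley=6
After 13 (craft candle): candle=2 hemp=4 hinge=10 pulley=6
After 14 (craft candle): candle=3 hemp=2 hinge=10 pulley=6

Answer: yes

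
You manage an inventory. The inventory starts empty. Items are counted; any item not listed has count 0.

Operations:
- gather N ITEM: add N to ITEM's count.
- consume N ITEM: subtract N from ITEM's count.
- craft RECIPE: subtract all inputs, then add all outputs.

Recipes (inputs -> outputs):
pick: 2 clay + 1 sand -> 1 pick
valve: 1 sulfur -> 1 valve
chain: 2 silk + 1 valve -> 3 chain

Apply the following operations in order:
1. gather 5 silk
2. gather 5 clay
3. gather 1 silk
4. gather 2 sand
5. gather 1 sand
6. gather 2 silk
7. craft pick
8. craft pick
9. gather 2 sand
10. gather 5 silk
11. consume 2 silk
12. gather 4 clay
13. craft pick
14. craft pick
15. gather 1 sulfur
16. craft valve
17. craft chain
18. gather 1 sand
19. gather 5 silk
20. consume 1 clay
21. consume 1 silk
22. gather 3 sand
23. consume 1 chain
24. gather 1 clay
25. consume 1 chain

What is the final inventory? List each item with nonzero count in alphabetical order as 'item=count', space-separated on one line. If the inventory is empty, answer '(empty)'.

Answer: chain=1 clay=1 pick=4 sand=5 silk=13

Derivation:
After 1 (gather 5 silk): silk=5
After 2 (gather 5 clay): clay=5 silk=5
After 3 (gather 1 silk): clay=5 silk=6
After 4 (gather 2 sand): clay=5 sand=2 silk=6
After 5 (gather 1 sand): clay=5 sand=3 silk=6
After 6 (gather 2 silk): clay=5 sand=3 silk=8
After 7 (craft pick): clay=3 pick=1 sand=2 silk=8
After 8 (craft pick): clay=1 pick=2 sand=1 silk=8
After 9 (gather 2 sand): clay=1 pick=2 sand=3 silk=8
After 10 (gather 5 silk): clay=1 pick=2 sand=3 silk=13
After 11 (consume 2 silk): clay=1 pick=2 sand=3 silk=11
After 12 (gather 4 clay): clay=5 pick=2 sand=3 silk=11
After 13 (craft pick): clay=3 pick=3 sand=2 silk=11
After 14 (craft pick): clay=1 pick=4 sand=1 silk=11
After 15 (gather 1 sulfur): clay=1 pick=4 sand=1 silk=11 sulfur=1
After 16 (craft valve): clay=1 pick=4 sand=1 silk=11 valve=1
After 17 (craft chain): chain=3 clay=1 pick=4 sand=1 silk=9
After 18 (gather 1 sand): chain=3 clay=1 pick=4 sand=2 silk=9
After 19 (gather 5 silk): chain=3 clay=1 pick=4 sand=2 silk=14
After 20 (consume 1 clay): chain=3 pick=4 sand=2 silk=14
After 21 (consume 1 silk): chain=3 pick=4 sand=2 silk=13
After 22 (gather 3 sand): chain=3 pick=4 sand=5 silk=13
After 23 (consume 1 chain): chain=2 pick=4 sand=5 silk=13
After 24 (gather 1 clay): chain=2 clay=1 pick=4 sand=5 silk=13
After 25 (consume 1 chain): chain=1 clay=1 pick=4 sand=5 silk=13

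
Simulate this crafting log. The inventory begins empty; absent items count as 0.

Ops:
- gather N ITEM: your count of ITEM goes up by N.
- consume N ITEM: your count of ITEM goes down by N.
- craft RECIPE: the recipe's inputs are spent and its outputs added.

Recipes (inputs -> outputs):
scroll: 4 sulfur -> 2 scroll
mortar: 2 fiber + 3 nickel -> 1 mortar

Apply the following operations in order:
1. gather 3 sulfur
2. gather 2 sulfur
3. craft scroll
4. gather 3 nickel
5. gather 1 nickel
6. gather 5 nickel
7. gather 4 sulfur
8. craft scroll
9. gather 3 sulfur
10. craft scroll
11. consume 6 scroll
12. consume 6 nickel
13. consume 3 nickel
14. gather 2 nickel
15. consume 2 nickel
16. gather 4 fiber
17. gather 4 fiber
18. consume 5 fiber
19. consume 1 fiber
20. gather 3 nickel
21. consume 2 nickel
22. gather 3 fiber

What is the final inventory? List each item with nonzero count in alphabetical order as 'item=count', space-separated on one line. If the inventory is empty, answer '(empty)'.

Answer: fiber=5 nickel=1

Derivation:
After 1 (gather 3 sulfur): sulfur=3
After 2 (gather 2 sulfur): sulfur=5
After 3 (craft scroll): scroll=2 sulfur=1
After 4 (gather 3 nickel): nickel=3 scroll=2 sulfur=1
After 5 (gather 1 nickel): nickel=4 scroll=2 sulfur=1
After 6 (gather 5 nickel): nickel=9 scroll=2 sulfur=1
After 7 (gather 4 sulfur): nickel=9 scroll=2 sulfur=5
After 8 (craft scroll): nickel=9 scroll=4 sulfur=1
After 9 (gather 3 sulfur): nickel=9 scroll=4 sulfur=4
After 10 (craft scroll): nickel=9 scroll=6
After 11 (consume 6 scroll): nickel=9
After 12 (consume 6 nickel): nickel=3
After 13 (consume 3 nickel): (empty)
After 14 (gather 2 nickel): nickel=2
After 15 (consume 2 nickel): (empty)
After 16 (gather 4 fiber): fiber=4
After 17 (gather 4 fiber): fiber=8
After 18 (consume 5 fiber): fiber=3
After 19 (consume 1 fiber): fiber=2
After 20 (gather 3 nickel): fiber=2 nickel=3
After 21 (consume 2 nickel): fiber=2 nickel=1
After 22 (gather 3 fiber): fiber=5 nickel=1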